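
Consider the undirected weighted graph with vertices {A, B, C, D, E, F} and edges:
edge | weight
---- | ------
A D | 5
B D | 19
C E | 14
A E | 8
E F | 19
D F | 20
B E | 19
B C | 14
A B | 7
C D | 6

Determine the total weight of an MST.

45

Grow the tree from E using Prim:
Step 1: cheapest edge leaving the tree is A E (8); add A.
Step 2: cheapest edge leaving the tree is A D (5); add D.
Step 3: cheapest edge leaving the tree is C D (6); add C.
Step 4: cheapest edge leaving the tree is A B (7); add B.
Step 5: cheapest edge leaving the tree is E F (19); add F.
MST edges: A E, A D, C D, A B, E F; total weight 8+5+6+7+19 = 45.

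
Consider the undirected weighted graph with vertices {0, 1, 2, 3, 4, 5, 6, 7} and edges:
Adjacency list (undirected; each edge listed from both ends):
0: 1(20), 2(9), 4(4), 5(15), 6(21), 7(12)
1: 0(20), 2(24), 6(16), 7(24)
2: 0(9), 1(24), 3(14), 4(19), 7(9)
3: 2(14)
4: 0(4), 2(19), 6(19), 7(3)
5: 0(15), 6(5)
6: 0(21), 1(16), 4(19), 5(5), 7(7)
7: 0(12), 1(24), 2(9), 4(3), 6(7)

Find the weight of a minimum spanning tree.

Sort edges by weight, then run Kruskal:
4—7 (3): add — endpoints in different components.
0—4 (4): add — endpoints in different components.
5—6 (5): add — endpoints in different components.
6—7 (7): add — endpoints in different components.
0—2 (9): add — endpoints in different components.
2—7 (9): skip — 2 and 7 already connected.
0—7 (12): skip — 0 and 7 already connected.
2—3 (14): add — endpoints in different components.
0—5 (15): skip — 0 and 5 already connected.
1—6 (16): add — endpoints in different components.
MST edges: 4—7, 0—4, 5—6, 6—7, 0—2, 2—3, 1—6; total weight 3+4+5+7+9+14+16 = 58.

58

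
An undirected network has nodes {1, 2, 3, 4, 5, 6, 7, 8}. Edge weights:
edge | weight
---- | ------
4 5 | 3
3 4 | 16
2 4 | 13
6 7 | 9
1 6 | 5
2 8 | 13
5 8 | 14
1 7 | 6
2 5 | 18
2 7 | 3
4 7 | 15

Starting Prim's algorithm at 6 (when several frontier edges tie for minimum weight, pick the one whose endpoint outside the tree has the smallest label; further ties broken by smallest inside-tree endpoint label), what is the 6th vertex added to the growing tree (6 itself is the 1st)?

5

Prim, starting at 6.
Step 1: cheapest edge leaving the tree is 1 6 (5); add 1.
Step 2: cheapest edge leaving the tree is 1 7 (6); add 7.
Step 3: cheapest edge leaving the tree is 2 7 (3); add 2.
Step 4: cheapest edge leaving the tree is 2 4 (13); add 4.
Step 5: cheapest edge leaving the tree is 4 5 (3); add 5.
Step 6: cheapest edge leaving the tree is 2 8 (13); add 8.
Step 7: cheapest edge leaving the tree is 3 4 (16); add 3.
Vertex order: 6, 1, 7, 2, 4, 5, 8, 3. The 6th vertex is 5.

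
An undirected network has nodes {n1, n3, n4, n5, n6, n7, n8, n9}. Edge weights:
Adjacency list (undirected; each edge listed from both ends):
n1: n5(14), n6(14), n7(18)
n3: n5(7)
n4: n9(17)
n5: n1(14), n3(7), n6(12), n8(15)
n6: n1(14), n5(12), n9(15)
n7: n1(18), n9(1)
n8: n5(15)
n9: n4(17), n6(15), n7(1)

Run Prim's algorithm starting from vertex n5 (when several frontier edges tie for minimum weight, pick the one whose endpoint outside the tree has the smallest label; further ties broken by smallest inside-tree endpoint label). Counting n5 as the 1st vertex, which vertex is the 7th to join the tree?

Prim, starting at n5.
Step 1: cheapest edge leaving the tree is n3 n5 (7); add n3.
Step 2: cheapest edge leaving the tree is n5 n6 (12); add n6.
Step 3: cheapest edge leaving the tree is n1 n5 (14); add n1.
Step 4: cheapest edge leaving the tree is n5 n8 (15); add n8.
Step 5: cheapest edge leaving the tree is n6 n9 (15); add n9.
Step 6: cheapest edge leaving the tree is n7 n9 (1); add n7.
Step 7: cheapest edge leaving the tree is n4 n9 (17); add n4.
Vertex order: n5, n3, n6, n1, n8, n9, n7, n4. The 7th vertex is n7.

n7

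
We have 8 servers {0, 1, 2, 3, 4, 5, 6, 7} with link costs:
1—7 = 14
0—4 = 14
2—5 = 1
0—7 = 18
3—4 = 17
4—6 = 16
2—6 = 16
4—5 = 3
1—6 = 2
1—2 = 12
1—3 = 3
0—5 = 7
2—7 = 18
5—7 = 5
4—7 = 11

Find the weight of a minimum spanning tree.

33

Kruskal: consider edges lightest-first.
2—5 (1): add — endpoints in different components.
1—6 (2): add — endpoints in different components.
1—3 (3): add — endpoints in different components.
4—5 (3): add — endpoints in different components.
5—7 (5): add — endpoints in different components.
0—5 (7): add — endpoints in different components.
4—7 (11): skip — 4 and 7 already connected.
1—2 (12): add — endpoints in different components.
MST edges: 2—5, 1—6, 1—3, 4—5, 5—7, 0—5, 1—2; total weight 1+2+3+3+5+7+12 = 33.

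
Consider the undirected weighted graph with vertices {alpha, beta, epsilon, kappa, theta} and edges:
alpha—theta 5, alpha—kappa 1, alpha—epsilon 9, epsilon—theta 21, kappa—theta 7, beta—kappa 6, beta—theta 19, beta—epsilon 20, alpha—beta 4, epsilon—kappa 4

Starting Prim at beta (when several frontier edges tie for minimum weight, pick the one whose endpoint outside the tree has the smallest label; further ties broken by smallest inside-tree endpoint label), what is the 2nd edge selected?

Prim, starting at beta.
Step 1: cheapest edge leaving the tree is alpha—beta (4); add alpha.
Step 2: cheapest edge leaving the tree is alpha—kappa (1); add kappa.
Step 3: cheapest edge leaving the tree is epsilon—kappa (4); add epsilon.
Step 4: cheapest edge leaving the tree is alpha—theta (5); add theta.
The 2nd edge added is alpha—kappa.

alpha-kappa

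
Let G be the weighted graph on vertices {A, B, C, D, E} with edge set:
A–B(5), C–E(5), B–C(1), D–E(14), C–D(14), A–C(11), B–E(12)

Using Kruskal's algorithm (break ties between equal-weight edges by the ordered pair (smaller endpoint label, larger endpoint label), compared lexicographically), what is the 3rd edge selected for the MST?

Sort edges by weight, then run Kruskal:
B–C (1): add — endpoints in different components.
A–B (5): add — endpoints in different components.
C–E (5): add — endpoints in different components.
A–C (11): skip — A and C already connected.
B–E (12): skip — B and E already connected.
C–D (14): add — endpoints in different components.
The 3rd edge added is C–E.

C-E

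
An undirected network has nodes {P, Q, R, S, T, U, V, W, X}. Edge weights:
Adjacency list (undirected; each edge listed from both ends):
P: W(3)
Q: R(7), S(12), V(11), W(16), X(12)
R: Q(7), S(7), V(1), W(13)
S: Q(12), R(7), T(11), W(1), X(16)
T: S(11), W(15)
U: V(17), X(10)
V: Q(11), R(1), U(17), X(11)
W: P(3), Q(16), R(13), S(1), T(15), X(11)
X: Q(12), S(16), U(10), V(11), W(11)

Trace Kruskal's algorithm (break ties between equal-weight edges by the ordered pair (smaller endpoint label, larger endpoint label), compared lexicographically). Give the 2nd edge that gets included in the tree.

Sort edges by weight, then run Kruskal:
R-V (1): add — endpoints in different components.
S-W (1): add — endpoints in different components.
P-W (3): add — endpoints in different components.
Q-R (7): add — endpoints in different components.
R-S (7): add — endpoints in different components.
U-X (10): add — endpoints in different components.
Q-V (11): skip — V and Q already connected.
S-T (11): add — endpoints in different components.
V-X (11): add — endpoints in different components.
The 2nd edge added is S-W.

S-W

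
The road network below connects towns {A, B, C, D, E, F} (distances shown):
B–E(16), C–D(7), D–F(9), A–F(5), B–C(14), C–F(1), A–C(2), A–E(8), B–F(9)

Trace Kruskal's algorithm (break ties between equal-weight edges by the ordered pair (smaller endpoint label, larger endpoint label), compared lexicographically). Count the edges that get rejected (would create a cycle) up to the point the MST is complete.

Kruskal's algorithm — process edges by increasing weight (ties by edge label):
C–F (1): add — endpoints in different components.
A–C (2): add — endpoints in different components.
A–F (5): skip — A and F already connected.
C–D (7): add — endpoints in different components.
A–E (8): add — endpoints in different components.
B–F (9): add — endpoints in different components.
Edges rejected before the tree was complete: 1.

1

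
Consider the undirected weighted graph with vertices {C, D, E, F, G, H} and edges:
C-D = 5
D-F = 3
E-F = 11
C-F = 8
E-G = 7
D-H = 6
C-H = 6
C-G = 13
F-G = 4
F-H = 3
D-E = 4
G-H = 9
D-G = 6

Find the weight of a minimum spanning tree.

Grow the tree from C using Prim:
Step 1: frontier [C-D 5, C-H 6, C-F 8, C-G 13] → take C-D (5); add D.
Step 2: frontier [C-H 6, C-F 8, C-G 13, D-F 3, D-E 4, D-G 6, D-H 6] → take D-F (3); add F.
Step 3: frontier [C-H 6, C-G 13, D-E 4, D-G 6, D-H 6, F-H 3, F-G 4, E-F 11] → take F-H (3); add H.
Step 4: frontier [C-G 13, D-E 4, D-G 6, F-G 4, E-F 11, G-H 9] → take D-E (4); add E.
Step 5: frontier [C-G 13, D-G 6, E-G 7, F-G 4, G-H 9] → take F-G (4); add G.
MST edges: C-D, D-F, F-H, D-E, F-G; total weight 5+3+3+4+4 = 19.

19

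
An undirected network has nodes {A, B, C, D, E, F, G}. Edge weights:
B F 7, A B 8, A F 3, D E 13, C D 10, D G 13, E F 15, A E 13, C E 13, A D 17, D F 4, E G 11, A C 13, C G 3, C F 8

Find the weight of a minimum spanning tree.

Kruskal's algorithm — process edges by increasing weight (ties by edge label):
A F (3): add — endpoints in different components.
C G (3): add — endpoints in different components.
D F (4): add — endpoints in different components.
B F (7): add — endpoints in different components.
A B (8): skip — A and B already connected.
C F (8): add — endpoints in different components.
C D (10): skip — C and D already connected.
E G (11): add — endpoints in different components.
MST edges: A F, C G, D F, B F, C F, E G; total weight 3+3+4+7+8+11 = 36.

36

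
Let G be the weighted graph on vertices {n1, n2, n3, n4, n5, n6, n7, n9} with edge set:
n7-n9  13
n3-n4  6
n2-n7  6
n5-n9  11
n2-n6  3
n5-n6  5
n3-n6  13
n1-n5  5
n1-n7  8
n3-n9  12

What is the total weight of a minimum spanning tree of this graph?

Kruskal's algorithm — process edges by increasing weight (ties by edge label):
n2-n6 (3): add — endpoints in different components.
n1-n5 (5): add — endpoints in different components.
n5-n6 (5): add — endpoints in different components.
n2-n7 (6): add — endpoints in different components.
n3-n4 (6): add — endpoints in different components.
n1-n7 (8): skip — n7 and n1 already connected.
n5-n9 (11): add — endpoints in different components.
n3-n9 (12): add — endpoints in different components.
MST edges: n2-n6, n1-n5, n5-n6, n2-n7, n3-n4, n5-n9, n3-n9; total weight 3+5+5+6+6+11+12 = 48.

48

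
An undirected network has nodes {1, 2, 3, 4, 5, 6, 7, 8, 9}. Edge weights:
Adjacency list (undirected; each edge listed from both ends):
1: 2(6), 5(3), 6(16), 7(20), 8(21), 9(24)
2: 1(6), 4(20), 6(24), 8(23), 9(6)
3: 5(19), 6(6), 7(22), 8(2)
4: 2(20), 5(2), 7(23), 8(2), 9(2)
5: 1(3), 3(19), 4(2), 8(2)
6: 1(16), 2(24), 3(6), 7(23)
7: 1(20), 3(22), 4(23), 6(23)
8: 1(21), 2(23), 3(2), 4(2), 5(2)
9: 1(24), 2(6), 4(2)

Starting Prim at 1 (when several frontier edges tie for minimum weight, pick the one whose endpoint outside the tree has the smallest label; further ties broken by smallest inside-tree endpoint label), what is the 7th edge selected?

Grow the tree from 1 using Prim:
Step 1: cheapest edge leaving the tree is 1—5 (3); add 5.
Step 2: cheapest edge leaving the tree is 4—5 (2); add 4.
Step 3: cheapest edge leaving the tree is 4—8 (2); add 8.
Step 4: cheapest edge leaving the tree is 3—8 (2); add 3.
Step 5: cheapest edge leaving the tree is 4—9 (2); add 9.
Step 6: cheapest edge leaving the tree is 1—2 (6); add 2.
Step 7: cheapest edge leaving the tree is 3—6 (6); add 6.
Step 8: cheapest edge leaving the tree is 1—7 (20); add 7.
The 7th edge added is 3—6.

3-6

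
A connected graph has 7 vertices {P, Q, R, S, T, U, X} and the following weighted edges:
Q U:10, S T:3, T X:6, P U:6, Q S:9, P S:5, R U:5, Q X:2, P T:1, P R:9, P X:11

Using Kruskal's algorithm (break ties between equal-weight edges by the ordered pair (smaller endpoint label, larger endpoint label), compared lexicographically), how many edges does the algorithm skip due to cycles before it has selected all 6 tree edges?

1

Kruskal: consider edges lightest-first.
P T (1): add. Components now {P,T} {U} {X} {Q} {S} {R}
Q X (2): add. Components now {P,T} {U} {Q,X} {S} {R}
S T (3): add. Components now {P,S,T} {U} {Q,X} {R}
P S (5): skip — P and S already connected.
R U (5): add. Components now {P,S,T} {R,U} {Q,X}
P U (6): add. Components now {P,R,S,T,U} {Q,X}
T X (6): add. Components now {P,Q,R,S,T,U,X}
Edges rejected before the tree was complete: 1.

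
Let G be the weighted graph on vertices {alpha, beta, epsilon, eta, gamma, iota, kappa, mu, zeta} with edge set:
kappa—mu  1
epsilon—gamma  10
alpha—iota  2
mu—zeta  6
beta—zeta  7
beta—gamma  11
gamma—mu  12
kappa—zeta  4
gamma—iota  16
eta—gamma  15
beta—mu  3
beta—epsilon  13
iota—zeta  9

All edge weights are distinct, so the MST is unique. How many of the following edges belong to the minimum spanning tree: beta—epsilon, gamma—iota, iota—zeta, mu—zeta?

Sort edges by weight, then run Kruskal:
kappa—mu (1): add — endpoints in different components.
alpha—iota (2): add — endpoints in different components.
beta—mu (3): add — endpoints in different components.
kappa—zeta (4): add — endpoints in different components.
mu—zeta (6): skip — zeta and mu already connected.
beta—zeta (7): skip — zeta and beta already connected.
iota—zeta (9): add — endpoints in different components.
epsilon—gamma (10): add — endpoints in different components.
beta—gamma (11): add — endpoints in different components.
gamma—mu (12): skip — gamma and mu already connected.
beta—epsilon (13): skip — beta and epsilon already connected.
eta—gamma (15): add — endpoints in different components.
MST edge set: {kappa—mu, alpha—iota, beta—mu, kappa—zeta, iota—zeta, epsilon—gamma, beta—gamma, eta—gamma}.
Of the listed edges, {iota—zeta} are in the MST → 1.

1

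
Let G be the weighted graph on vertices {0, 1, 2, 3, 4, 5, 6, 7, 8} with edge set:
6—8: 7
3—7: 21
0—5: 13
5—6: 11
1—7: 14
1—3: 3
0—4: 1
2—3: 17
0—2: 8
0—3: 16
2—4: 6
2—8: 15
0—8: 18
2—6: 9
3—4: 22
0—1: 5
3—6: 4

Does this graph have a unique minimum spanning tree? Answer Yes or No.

Yes

Sort edges by weight, then run Kruskal:
0—4 (1): add — endpoints in different components.
1—3 (3): add — endpoints in different components.
3—6 (4): add — endpoints in different components.
0—1 (5): add — endpoints in different components.
2—4 (6): add — endpoints in different components.
6—8 (7): add — endpoints in different components.
0—2 (8): skip — 0 and 2 already connected.
2—6 (9): skip — 2 and 6 already connected.
5—6 (11): add — endpoints in different components.
0—5 (13): skip — 0 and 5 already connected.
1—7 (14): add — endpoints in different components.
Every non-tree edge has weight strictly greater than the heaviest edge on the tree path between its endpoints, so the MST is unique.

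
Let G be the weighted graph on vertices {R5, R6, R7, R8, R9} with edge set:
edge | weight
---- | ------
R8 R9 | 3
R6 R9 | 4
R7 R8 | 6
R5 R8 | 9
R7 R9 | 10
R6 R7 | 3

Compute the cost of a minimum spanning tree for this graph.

Kruskal's algorithm — process edges by increasing weight (ties by edge label):
R6 R7 (3): add. Components now {R6,R7} {R8} {R9} {R5}
R8 R9 (3): add. Components now {R6,R7} {R8,R9} {R5}
R6 R9 (4): add. Components now {R6,R7,R8,R9} {R5}
R7 R8 (6): skip — R8 and R7 already connected.
R5 R8 (9): add. Components now {R5,R6,R7,R8,R9}
MST edges: R6 R7, R8 R9, R6 R9, R5 R8; total weight 3+3+4+9 = 19.

19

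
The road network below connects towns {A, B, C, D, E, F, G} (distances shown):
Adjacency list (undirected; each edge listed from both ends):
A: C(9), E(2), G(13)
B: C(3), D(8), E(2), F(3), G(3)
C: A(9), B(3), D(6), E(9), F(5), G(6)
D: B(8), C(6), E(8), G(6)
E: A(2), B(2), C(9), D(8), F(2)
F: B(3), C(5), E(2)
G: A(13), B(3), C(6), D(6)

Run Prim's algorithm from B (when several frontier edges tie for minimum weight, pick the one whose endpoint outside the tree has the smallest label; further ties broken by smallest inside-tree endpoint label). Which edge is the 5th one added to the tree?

B-G

Grow the tree from B using Prim:
Step 1: cheapest edge leaving the tree is B-E (2); add E.
Step 2: cheapest edge leaving the tree is A-E (2); add A.
Step 3: cheapest edge leaving the tree is E-F (2); add F.
Step 4: cheapest edge leaving the tree is B-C (3); add C.
Step 5: cheapest edge leaving the tree is B-G (3); add G.
Step 6: cheapest edge leaving the tree is C-D (6); add D.
The 5th edge added is B-G.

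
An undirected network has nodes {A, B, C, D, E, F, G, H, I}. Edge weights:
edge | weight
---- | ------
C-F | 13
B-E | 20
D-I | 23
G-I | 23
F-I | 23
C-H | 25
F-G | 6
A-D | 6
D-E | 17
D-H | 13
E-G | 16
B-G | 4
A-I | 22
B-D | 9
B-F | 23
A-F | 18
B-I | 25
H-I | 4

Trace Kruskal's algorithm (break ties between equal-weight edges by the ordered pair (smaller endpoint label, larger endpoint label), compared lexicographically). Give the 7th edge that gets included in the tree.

Kruskal's algorithm — process edges by increasing weight (ties by edge label):
B-G (4): add — endpoints in different components.
H-I (4): add — endpoints in different components.
A-D (6): add — endpoints in different components.
F-G (6): add — endpoints in different components.
B-D (9): add — endpoints in different components.
C-F (13): add — endpoints in different components.
D-H (13): add — endpoints in different components.
E-G (16): add — endpoints in different components.
The 7th edge added is D-H.

D-H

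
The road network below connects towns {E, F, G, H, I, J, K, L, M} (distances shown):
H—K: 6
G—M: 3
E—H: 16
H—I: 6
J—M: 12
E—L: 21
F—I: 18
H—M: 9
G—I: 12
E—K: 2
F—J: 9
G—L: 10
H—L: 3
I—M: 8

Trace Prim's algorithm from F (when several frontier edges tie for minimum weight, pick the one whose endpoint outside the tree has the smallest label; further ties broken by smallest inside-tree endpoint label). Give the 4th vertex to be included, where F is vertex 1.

Prim, starting at F.
Step 1: frontier [F—J 9, F—I 18] → take F—J (9); add J.
Step 2: frontier [F—I 18, J—M 12] → take J—M (12); add M.
Step 3: frontier [F—I 18, G—M 3, I—M 8, H—M 9] → take G—M (3); add G.
Step 4: frontier [F—I 18, G—L 10, G—I 12, I—M 8, H—M 9] → take I—M (8); add I.
Step 5: frontier [G—L 10, H—I 6, H—M 9] → take H—I (6); add H.
Step 6: frontier [G—L 10, H—L 3, H—K 6, E—H 16] → take H—L (3); add L.
Step 7: frontier [H—K 6, E—H 16, E—L 21] → take H—K (6); add K.
Step 8: frontier [E—H 16, E—K 2, E—L 21] → take E—K (2); add E.
Vertex order: F, J, M, G, I, H, L, K, E. The 4th vertex is G.

G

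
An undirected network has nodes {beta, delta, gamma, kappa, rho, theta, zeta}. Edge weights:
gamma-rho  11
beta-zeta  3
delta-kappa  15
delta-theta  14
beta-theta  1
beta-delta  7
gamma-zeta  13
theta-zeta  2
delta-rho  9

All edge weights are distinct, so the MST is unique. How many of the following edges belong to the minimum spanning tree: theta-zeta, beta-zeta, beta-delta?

2

Sort edges by weight, then run Kruskal:
beta-theta (1): add. Components now {beta,theta} {delta} {gamma} {rho} {kappa} {zeta}
theta-zeta (2): add. Components now {beta,theta,zeta} {delta} {gamma} {rho} {kappa}
beta-zeta (3): skip — beta and zeta already connected.
beta-delta (7): add. Components now {beta,delta,theta,zeta} {gamma} {rho} {kappa}
delta-rho (9): add. Components now {beta,delta,rho,theta,zeta} {gamma} {kappa}
gamma-rho (11): add. Components now {beta,delta,gamma,rho,theta,zeta} {kappa}
gamma-zeta (13): skip — gamma and zeta already connected.
delta-theta (14): skip — theta and delta already connected.
delta-kappa (15): add. Components now {beta,delta,gamma,kappa,rho,theta,zeta}
MST edge set: {beta-theta, theta-zeta, beta-delta, delta-rho, gamma-rho, delta-kappa}.
Of the listed edges, {theta-zeta, beta-delta} are in the MST → 2.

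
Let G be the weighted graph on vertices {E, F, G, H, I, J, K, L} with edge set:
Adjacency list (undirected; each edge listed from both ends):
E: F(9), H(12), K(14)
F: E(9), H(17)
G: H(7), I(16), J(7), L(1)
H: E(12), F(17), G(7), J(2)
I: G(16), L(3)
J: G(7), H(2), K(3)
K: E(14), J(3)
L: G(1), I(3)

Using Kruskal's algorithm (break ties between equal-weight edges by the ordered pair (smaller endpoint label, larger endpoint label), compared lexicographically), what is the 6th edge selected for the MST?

Sort edges by weight, then run Kruskal:
G-L (1): add — endpoints in different components.
H-J (2): add — endpoints in different components.
I-L (3): add — endpoints in different components.
J-K (3): add — endpoints in different components.
G-H (7): add — endpoints in different components.
G-J (7): skip — G and J already connected.
E-F (9): add — endpoints in different components.
E-H (12): add — endpoints in different components.
The 6th edge added is E-F.

E-F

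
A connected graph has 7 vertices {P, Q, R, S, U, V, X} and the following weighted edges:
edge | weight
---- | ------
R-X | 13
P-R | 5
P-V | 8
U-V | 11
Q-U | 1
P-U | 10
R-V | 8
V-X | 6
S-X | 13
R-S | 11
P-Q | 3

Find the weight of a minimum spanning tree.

Sort edges by weight, then run Kruskal:
Q-U (1): add. Components now {X} {P} {Q,U} {S} {R} {V}
P-Q (3): add. Components now {X} {P,Q,U} {S} {R} {V}
P-R (5): add. Components now {X} {P,Q,R,U} {S} {V}
V-X (6): add. Components now {V,X} {P,Q,R,U} {S}
P-V (8): add. Components now {P,Q,R,U,V,X} {S}
R-V (8): skip — R and V already connected.
P-U (10): skip — P and U already connected.
R-S (11): add. Components now {P,Q,R,S,U,V,X}
MST edges: Q-U, P-Q, P-R, V-X, P-V, R-S; total weight 1+3+5+6+8+11 = 34.

34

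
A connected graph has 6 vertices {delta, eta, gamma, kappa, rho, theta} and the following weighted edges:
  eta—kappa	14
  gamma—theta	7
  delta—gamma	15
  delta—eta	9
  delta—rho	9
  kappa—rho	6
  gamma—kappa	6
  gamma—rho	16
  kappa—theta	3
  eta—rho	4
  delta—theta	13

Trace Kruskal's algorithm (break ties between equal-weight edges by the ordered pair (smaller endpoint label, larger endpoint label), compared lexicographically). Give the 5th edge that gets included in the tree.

delta-eta

Sort edges by weight, then run Kruskal:
kappa—theta (3): add. Components now {eta} {rho} {kappa,theta} {delta} {gamma}
eta—rho (4): add. Components now {eta,rho} {kappa,theta} {delta} {gamma}
gamma—kappa (6): add. Components now {eta,rho} {gamma,kappa,theta} {delta}
kappa—rho (6): add. Components now {eta,gamma,kappa,rho,theta} {delta}
gamma—theta (7): skip — theta and gamma already connected.
delta—eta (9): add. Components now {delta,eta,gamma,kappa,rho,theta}
The 5th edge added is delta—eta.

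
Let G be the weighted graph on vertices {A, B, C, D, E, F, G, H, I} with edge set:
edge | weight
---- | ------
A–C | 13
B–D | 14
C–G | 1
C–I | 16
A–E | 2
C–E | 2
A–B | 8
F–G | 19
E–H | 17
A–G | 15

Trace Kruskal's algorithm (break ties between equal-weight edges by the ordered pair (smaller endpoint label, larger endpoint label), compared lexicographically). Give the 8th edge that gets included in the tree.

Sort edges by weight, then run Kruskal:
C–G (1): add — endpoints in different components.
A–E (2): add — endpoints in different components.
C–E (2): add — endpoints in different components.
A–B (8): add — endpoints in different components.
A–C (13): skip — A and C already connected.
B–D (14): add — endpoints in different components.
A–G (15): skip — A and G already connected.
C–I (16): add — endpoints in different components.
E–H (17): add — endpoints in different components.
F–G (19): add — endpoints in different components.
The 8th edge added is F–G.

F-G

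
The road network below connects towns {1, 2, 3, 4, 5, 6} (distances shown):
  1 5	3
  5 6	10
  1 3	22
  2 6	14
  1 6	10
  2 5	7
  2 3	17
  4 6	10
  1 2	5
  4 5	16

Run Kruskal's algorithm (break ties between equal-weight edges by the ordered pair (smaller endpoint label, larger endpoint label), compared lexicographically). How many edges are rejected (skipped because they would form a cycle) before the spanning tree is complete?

4

Kruskal's algorithm — process edges by increasing weight (ties by edge label):
1 5 (3): add — endpoints in different components.
1 2 (5): add — endpoints in different components.
2 5 (7): skip — 2 and 5 already connected.
1 6 (10): add — endpoints in different components.
4 6 (10): add — endpoints in different components.
5 6 (10): skip — 5 and 6 already connected.
2 6 (14): skip — 2 and 6 already connected.
4 5 (16): skip — 4 and 5 already connected.
2 3 (17): add — endpoints in different components.
Edges rejected before the tree was complete: 4.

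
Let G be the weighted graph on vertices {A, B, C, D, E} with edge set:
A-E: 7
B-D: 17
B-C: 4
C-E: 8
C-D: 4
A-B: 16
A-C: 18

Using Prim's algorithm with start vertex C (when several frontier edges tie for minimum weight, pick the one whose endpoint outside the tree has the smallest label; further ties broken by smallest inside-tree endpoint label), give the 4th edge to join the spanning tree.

Prim's algorithm from C:
Step 1: frontier [B-C 4, C-D 4, C-E 8, A-C 18] → take B-C (4); add B.
Step 2: frontier [A-B 16, B-D 17, C-D 4, C-E 8, A-C 18] → take C-D (4); add D.
Step 3: frontier [A-B 16, C-E 8, A-C 18] → take C-E (8); add E.
Step 4: frontier [A-B 16, A-C 18, A-E 7] → take A-E (7); add A.
The 4th edge added is A-E.

A-E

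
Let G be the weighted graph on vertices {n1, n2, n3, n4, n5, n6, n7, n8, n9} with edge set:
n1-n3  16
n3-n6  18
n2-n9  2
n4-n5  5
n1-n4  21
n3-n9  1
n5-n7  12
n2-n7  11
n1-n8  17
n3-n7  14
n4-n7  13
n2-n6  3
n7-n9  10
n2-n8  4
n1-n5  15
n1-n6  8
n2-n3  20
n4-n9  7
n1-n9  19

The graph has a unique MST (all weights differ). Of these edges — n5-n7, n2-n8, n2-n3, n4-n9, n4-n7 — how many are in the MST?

2

Kruskal's algorithm — process edges by increasing weight (ties by edge label):
n3-n9 (1): add — endpoints in different components.
n2-n9 (2): add — endpoints in different components.
n2-n6 (3): add — endpoints in different components.
n2-n8 (4): add — endpoints in different components.
n4-n5 (5): add — endpoints in different components.
n4-n9 (7): add — endpoints in different components.
n1-n6 (8): add — endpoints in different components.
n7-n9 (10): add — endpoints in different components.
MST edge set: {n3-n9, n2-n9, n2-n6, n2-n8, n4-n5, n4-n9, n1-n6, n7-n9}.
Of the listed edges, {n2-n8, n4-n9} are in the MST → 2.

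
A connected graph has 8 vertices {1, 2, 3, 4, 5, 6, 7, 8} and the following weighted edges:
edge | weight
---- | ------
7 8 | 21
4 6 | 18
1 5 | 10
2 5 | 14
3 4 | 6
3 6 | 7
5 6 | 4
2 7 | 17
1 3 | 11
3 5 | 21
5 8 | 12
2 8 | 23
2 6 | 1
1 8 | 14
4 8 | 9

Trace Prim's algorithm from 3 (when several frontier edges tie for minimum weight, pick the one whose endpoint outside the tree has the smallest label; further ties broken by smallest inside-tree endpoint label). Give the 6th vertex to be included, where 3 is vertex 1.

8

Prim's algorithm from 3:
Step 1: cheapest edge leaving the tree is 3 4 (6); add 4.
Step 2: cheapest edge leaving the tree is 3 6 (7); add 6.
Step 3: cheapest edge leaving the tree is 2 6 (1); add 2.
Step 4: cheapest edge leaving the tree is 5 6 (4); add 5.
Step 5: cheapest edge leaving the tree is 4 8 (9); add 8.
Step 6: cheapest edge leaving the tree is 1 5 (10); add 1.
Step 7: cheapest edge leaving the tree is 2 7 (17); add 7.
Vertex order: 3, 4, 6, 2, 5, 8, 1, 7. The 6th vertex is 8.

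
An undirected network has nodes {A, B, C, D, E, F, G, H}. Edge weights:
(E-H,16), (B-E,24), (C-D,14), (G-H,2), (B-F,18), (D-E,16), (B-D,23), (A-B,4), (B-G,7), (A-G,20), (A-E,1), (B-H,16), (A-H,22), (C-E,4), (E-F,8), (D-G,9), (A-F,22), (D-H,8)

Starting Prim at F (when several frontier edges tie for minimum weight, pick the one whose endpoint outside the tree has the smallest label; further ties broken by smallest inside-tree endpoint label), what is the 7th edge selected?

D-H

Prim's algorithm from F:
Step 1: cheapest edge leaving the tree is E-F (8); add E.
Step 2: cheapest edge leaving the tree is A-E (1); add A.
Step 3: cheapest edge leaving the tree is A-B (4); add B.
Step 4: cheapest edge leaving the tree is C-E (4); add C.
Step 5: cheapest edge leaving the tree is B-G (7); add G.
Step 6: cheapest edge leaving the tree is G-H (2); add H.
Step 7: cheapest edge leaving the tree is D-H (8); add D.
The 7th edge added is D-H.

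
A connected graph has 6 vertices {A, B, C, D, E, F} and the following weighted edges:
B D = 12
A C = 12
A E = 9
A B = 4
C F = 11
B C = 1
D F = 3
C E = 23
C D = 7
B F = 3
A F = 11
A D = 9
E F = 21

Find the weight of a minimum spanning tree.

20

Sort edges by weight, then run Kruskal:
B C (1): add — endpoints in different components.
B F (3): add — endpoints in different components.
D F (3): add — endpoints in different components.
A B (4): add — endpoints in different components.
C D (7): skip — C and D already connected.
A D (9): skip — A and D already connected.
A E (9): add — endpoints in different components.
MST edges: B C, B F, D F, A B, A E; total weight 1+3+3+4+9 = 20.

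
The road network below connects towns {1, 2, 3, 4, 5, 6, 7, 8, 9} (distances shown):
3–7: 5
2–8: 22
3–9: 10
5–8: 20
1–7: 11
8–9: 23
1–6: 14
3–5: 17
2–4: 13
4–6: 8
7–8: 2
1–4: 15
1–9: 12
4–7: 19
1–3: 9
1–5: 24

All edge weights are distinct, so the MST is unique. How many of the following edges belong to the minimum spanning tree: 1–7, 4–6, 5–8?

1

Kruskal: consider edges lightest-first.
7–8 (2): add — endpoints in different components.
3–7 (5): add — endpoints in different components.
4–6 (8): add — endpoints in different components.
1–3 (9): add — endpoints in different components.
3–9 (10): add — endpoints in different components.
1–7 (11): skip — 1 and 7 already connected.
1–9 (12): skip — 1 and 9 already connected.
2–4 (13): add — endpoints in different components.
1–6 (14): add — endpoints in different components.
1–4 (15): skip — 1 and 4 already connected.
3–5 (17): add — endpoints in different components.
MST edge set: {7–8, 3–7, 4–6, 1–3, 3–9, 2–4, 1–6, 3–5}.
Of the listed edges, {4–6} are in the MST → 1.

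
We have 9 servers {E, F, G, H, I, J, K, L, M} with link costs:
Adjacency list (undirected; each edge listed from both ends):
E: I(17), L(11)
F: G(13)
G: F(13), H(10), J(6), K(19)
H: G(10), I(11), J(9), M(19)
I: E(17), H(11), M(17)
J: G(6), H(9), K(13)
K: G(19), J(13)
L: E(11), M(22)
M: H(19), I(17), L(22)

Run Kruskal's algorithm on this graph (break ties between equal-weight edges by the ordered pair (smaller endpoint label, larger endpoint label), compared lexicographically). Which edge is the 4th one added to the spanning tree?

H-I

Sort edges by weight, then run Kruskal:
G-J (6): add — endpoints in different components.
H-J (9): add — endpoints in different components.
G-H (10): skip — G and H already connected.
E-L (11): add — endpoints in different components.
H-I (11): add — endpoints in different components.
F-G (13): add — endpoints in different components.
J-K (13): add — endpoints in different components.
E-I (17): add — endpoints in different components.
I-M (17): add — endpoints in different components.
The 4th edge added is H-I.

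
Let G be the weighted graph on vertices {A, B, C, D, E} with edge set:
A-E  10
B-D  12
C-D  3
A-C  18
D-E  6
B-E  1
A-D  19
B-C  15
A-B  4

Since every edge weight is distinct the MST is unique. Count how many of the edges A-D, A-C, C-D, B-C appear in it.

1

Kruskal's algorithm — process edges by increasing weight (ties by edge label):
B-E (1): add. Components now {A} {B,E} {C} {D}
C-D (3): add. Components now {A} {B,E} {C,D}
A-B (4): add. Components now {A,B,E} {C,D}
D-E (6): add. Components now {A,B,C,D,E}
MST edge set: {B-E, C-D, A-B, D-E}.
Of the listed edges, {C-D} are in the MST → 1.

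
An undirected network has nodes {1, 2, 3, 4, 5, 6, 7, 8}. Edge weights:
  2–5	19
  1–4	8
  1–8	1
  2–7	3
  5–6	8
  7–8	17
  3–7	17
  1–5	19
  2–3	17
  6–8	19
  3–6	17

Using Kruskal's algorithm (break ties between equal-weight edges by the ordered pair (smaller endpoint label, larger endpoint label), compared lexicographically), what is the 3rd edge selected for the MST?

1-4

Kruskal: consider edges lightest-first.
1–8 (1): add — endpoints in different components.
2–7 (3): add — endpoints in different components.
1–4 (8): add — endpoints in different components.
5–6 (8): add — endpoints in different components.
2–3 (17): add — endpoints in different components.
3–6 (17): add — endpoints in different components.
3–7 (17): skip — 3 and 7 already connected.
7–8 (17): add — endpoints in different components.
The 3rd edge added is 1–4.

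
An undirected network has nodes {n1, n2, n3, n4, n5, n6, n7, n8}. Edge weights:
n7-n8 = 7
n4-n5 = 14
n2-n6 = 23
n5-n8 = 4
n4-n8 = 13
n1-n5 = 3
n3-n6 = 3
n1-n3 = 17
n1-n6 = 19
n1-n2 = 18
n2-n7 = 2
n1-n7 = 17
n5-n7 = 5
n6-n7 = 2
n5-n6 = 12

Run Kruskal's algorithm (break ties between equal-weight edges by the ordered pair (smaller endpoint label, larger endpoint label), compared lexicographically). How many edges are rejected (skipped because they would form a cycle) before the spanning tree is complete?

Sort edges by weight, then run Kruskal:
n2-n7 (2): add — endpoints in different components.
n6-n7 (2): add — endpoints in different components.
n1-n5 (3): add — endpoints in different components.
n3-n6 (3): add — endpoints in different components.
n5-n8 (4): add — endpoints in different components.
n5-n7 (5): add — endpoints in different components.
n7-n8 (7): skip — n7 and n8 already connected.
n5-n6 (12): skip — n5 and n6 already connected.
n4-n8 (13): add — endpoints in different components.
Edges rejected before the tree was complete: 2.

2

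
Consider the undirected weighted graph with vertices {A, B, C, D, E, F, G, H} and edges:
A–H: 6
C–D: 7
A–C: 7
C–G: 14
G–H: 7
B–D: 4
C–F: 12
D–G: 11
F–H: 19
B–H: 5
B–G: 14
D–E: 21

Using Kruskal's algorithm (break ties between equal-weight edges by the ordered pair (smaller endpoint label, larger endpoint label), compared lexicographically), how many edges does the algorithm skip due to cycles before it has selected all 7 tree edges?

Kruskal's algorithm — process edges by increasing weight (ties by edge label):
B–D (4): add — endpoints in different components.
B–H (5): add — endpoints in different components.
A–H (6): add — endpoints in different components.
A–C (7): add — endpoints in different components.
C–D (7): skip — C and D already connected.
G–H (7): add — endpoints in different components.
D–G (11): skip — D and G already connected.
C–F (12): add — endpoints in different components.
B–G (14): skip — B and G already connected.
C–G (14): skip — C and G already connected.
F–H (19): skip — F and H already connected.
D–E (21): add — endpoints in different components.
Edges rejected before the tree was complete: 5.

5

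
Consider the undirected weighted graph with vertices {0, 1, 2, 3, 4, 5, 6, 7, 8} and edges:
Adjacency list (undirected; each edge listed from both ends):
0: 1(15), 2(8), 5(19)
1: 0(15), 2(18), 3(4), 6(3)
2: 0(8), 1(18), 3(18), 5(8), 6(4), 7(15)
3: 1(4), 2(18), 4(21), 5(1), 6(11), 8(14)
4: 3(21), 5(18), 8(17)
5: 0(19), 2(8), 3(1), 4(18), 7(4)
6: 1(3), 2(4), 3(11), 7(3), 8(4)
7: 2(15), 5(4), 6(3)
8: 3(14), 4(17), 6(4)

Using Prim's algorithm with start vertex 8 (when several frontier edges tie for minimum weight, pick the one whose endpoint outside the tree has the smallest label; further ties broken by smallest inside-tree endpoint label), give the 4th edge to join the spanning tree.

Grow the tree from 8 using Prim:
Step 1: cheapest edge leaving the tree is 6 8 (4); add 6.
Step 2: cheapest edge leaving the tree is 1 6 (3); add 1.
Step 3: cheapest edge leaving the tree is 6 7 (3); add 7.
Step 4: cheapest edge leaving the tree is 2 6 (4); add 2.
Step 5: cheapest edge leaving the tree is 1 3 (4); add 3.
Step 6: cheapest edge leaving the tree is 3 5 (1); add 5.
Step 7: cheapest edge leaving the tree is 0 2 (8); add 0.
Step 8: cheapest edge leaving the tree is 4 8 (17); add 4.
The 4th edge added is 2 6.

2-6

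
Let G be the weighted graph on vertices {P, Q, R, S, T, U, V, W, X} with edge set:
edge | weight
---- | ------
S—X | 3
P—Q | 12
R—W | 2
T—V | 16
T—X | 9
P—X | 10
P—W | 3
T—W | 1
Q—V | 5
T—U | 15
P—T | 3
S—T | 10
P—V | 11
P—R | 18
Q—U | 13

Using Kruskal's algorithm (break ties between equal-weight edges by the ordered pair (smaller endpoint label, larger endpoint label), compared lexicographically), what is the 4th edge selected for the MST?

S-X

Kruskal: consider edges lightest-first.
T—W (1): add — endpoints in different components.
R—W (2): add — endpoints in different components.
P—T (3): add — endpoints in different components.
P—W (3): skip — P and W already connected.
S—X (3): add — endpoints in different components.
Q—V (5): add — endpoints in different components.
T—X (9): add — endpoints in different components.
P—X (10): skip — P and X already connected.
S—T (10): skip — T and S already connected.
P—V (11): add — endpoints in different components.
P—Q (12): skip — P and Q already connected.
Q—U (13): add — endpoints in different components.
The 4th edge added is S—X.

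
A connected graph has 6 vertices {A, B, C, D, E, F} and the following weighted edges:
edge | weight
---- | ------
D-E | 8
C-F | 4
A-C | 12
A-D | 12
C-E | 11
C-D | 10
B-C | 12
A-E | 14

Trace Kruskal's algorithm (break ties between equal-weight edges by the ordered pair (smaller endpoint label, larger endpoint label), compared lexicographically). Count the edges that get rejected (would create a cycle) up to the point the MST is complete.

2

Kruskal's algorithm — process edges by increasing weight (ties by edge label):
C-F (4): add — endpoints in different components.
D-E (8): add — endpoints in different components.
C-D (10): add — endpoints in different components.
C-E (11): skip — C and E already connected.
A-C (12): add — endpoints in different components.
A-D (12): skip — A and D already connected.
B-C (12): add — endpoints in different components.
Edges rejected before the tree was complete: 2.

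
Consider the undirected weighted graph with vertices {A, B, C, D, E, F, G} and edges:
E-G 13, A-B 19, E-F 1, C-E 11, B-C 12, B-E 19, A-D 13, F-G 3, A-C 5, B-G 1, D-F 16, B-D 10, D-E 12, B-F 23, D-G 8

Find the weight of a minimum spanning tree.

29

Sort edges by weight, then run Kruskal:
B-G (1): add. Components now {A} {B,G} {C} {D} {E} {F}
E-F (1): add. Components now {A} {B,G} {C} {D} {E,F}
F-G (3): add. Components now {A} {B,E,F,G} {C} {D}
A-C (5): add. Components now {A,C} {B,E,F,G} {D}
D-G (8): add. Components now {A,C} {B,D,E,F,G}
B-D (10): skip — B and D already connected.
C-E (11): add. Components now {A,B,C,D,E,F,G}
MST edges: B-G, E-F, F-G, A-C, D-G, C-E; total weight 1+1+3+5+8+11 = 29.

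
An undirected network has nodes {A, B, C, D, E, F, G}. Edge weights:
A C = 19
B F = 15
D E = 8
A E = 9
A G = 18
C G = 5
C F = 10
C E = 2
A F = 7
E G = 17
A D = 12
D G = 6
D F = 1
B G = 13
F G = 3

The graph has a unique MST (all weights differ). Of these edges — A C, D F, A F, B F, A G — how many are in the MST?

Sort edges by weight, then run Kruskal:
D F (1): add. Components now {A} {B} {C} {D,F} {E} {G}
C E (2): add. Components now {A} {B} {C,E} {D,F} {G}
F G (3): add. Components now {A} {B} {C,E} {D,F,G}
C G (5): add. Components now {A} {B} {C,D,E,F,G}
D G (6): skip — D and G already connected.
A F (7): add. Components now {A,C,D,E,F,G} {B}
D E (8): skip — D and E already connected.
A E (9): skip — A and E already connected.
C F (10): skip — C and F already connected.
A D (12): skip — A and D already connected.
B G (13): add. Components now {A,B,C,D,E,F,G}
MST edge set: {D F, C E, F G, C G, A F, B G}.
Of the listed edges, {D F, A F} are in the MST → 2.

2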